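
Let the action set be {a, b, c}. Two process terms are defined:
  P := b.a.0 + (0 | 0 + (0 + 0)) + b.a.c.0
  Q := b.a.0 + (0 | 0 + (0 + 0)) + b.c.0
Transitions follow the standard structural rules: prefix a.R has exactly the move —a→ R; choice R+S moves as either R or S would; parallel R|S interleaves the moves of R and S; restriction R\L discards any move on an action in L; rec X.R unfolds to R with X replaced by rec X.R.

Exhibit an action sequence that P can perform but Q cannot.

P's transition system — 5 states:
  p0 = b.a.0 + (0 | 0 + (0 + 0)) + b.a.c.0 has moves -b-> p1, -b-> p2
  p1 = a.0 has moves -a-> p3
  p2 = a.c.0 has moves -a-> p4
  p3 = 0 has moves ∅
  p4 = c.0 has moves -c-> p3
Q's transition system — 4 states:
  q0 = b.a.0 + (0 | 0 + (0 + 0)) + b.c.0 has moves -b-> q1, -b-> q2
  q1 = a.0 has moves -a-> q3
  q2 = c.0 has moves -c-> q3
  q3 = 0 has moves ∅
Run σ = ⟨bac⟩ on P: start {p0}
  step 1 (b): {p1, p2}
  step 2 (a): {p3, p4}
  step 3 (c): {p3}
  — P admits the full trace.
Run σ = ⟨bac⟩ on Q: start {q0}
  step 1 (b): {q1, q2}
  step 2 (a): {q3}
  step 3 (c): no successor for Q

bac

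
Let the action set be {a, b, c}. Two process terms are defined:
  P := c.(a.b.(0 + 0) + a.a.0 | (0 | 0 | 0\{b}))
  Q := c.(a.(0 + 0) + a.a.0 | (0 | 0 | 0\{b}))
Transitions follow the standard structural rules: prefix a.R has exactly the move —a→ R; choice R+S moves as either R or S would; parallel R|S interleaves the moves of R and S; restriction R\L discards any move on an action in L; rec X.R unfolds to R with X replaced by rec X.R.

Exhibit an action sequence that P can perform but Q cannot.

Reachable graph of P (6 states):
  m0 = c.(a.b.(0 + 0) + a.a.0 | (0 | 0 | 0\{b})) | --c--▸ m1
  m1 = a.b.(0 + 0) + a.a.0 | (0 | 0 | 0\{b}) | --a--▸ m2, --a--▸ m3
  m2 = a.0 | (0 | 0 | 0\{b}) | --a--▸ m4
  m3 = b.(0 + 0) | --b--▸ m5
  m4 = 0 | (0 | 0 | 0\{b}) | ∅
  m5 = 0 + 0 | ∅
Reachable graph of Q (5 states):
  n0 = c.(a.(0 + 0) + a.a.0 | (0 | 0 | 0\{b})) | --c--▸ n1
  n1 = a.(0 + 0) + a.a.0 | (0 | 0 | 0\{b}) | --a--▸ n2, --a--▸ n3
  n2 = 0 + 0 | ∅
  n3 = a.0 | (0 | 0 | 0\{b}) | --a--▸ n4
  n4 = 0 | (0 | 0 | 0\{b}) | ∅
Run σ = ⟨cab⟩ on P: start {m0}
  after c @ step 1: {m1}
  after a @ step 2: {m2, m3}
  after b @ step 3: {m5}
  ✓ P
Run σ = ⟨cab⟩ on Q: start {n0}
  after c @ step 1: {n1}
  after a @ step 2: {n2, n3}
  after b @ step 3: ∅ (Q stuck)

cab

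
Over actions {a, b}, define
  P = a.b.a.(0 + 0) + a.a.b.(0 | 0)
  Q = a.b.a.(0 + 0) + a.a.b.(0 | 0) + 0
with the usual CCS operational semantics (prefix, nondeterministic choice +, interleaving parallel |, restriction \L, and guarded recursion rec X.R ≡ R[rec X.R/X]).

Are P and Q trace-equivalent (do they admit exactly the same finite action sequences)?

trace-equivalent

Reachable graph of P (7 states):
  u0 = a.b.a.(0 + 0) + a.a.b.(0 | 0) → —a→ u1, —a→ u2
  u1 = a.b.(0 | 0) → —a→ u3
  u2 = b.a.(0 + 0) → —b→ u4
  u3 = b.(0 | 0) → —b→ u5
  u4 = a.(0 + 0) → —a→ u6
  u5 = 0 | 0 → (no moves)
  u6 = 0 + 0 → (no moves)
Reachable graph of Q (7 states):
  v0 = a.b.a.(0 + 0) + a.a.b.(0 | 0) + 0 → —a→ v1, —a→ v2
  v1 = a.b.(0 | 0) → —a→ v3
  v2 = b.a.(0 + 0) → —b→ v4
  v3 = b.(0 | 0) → —b→ v5
  v4 = a.(0 + 0) → —a→ v6
  v5 = 0 | 0 → (no moves)
  v6 = 0 + 0 → (no moves)
Coarsest stable partition (strong bisimilarity classes):
  B0 = {u0, v0}
  B1 = {u2, v2}
  B2 = {u4, v4}
  B3 = {u5, u6, v5, v6}
  B4 = {u1, v1}
  B5 = {u3, v3}
u0 ∈ B0, v0 ∈ B0 → same block
Bisimilar ⇒ trace-equivalent.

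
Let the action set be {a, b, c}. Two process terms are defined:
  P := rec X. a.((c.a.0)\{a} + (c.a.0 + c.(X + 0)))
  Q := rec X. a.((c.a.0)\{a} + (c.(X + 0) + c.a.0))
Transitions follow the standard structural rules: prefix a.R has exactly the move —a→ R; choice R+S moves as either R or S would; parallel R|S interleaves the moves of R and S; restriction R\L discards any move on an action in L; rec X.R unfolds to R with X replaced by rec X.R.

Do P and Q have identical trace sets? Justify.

Reachable graph of P (6 states):
  m0 = rec X. a.((c.a.0)\{a} + (c.a.0 + c.(X + 0))) | ··a··> m1
  m1 = (c.a.0)\{a} + (c.a.0 + c.((rec X. a.((c.a.0)\{a} + (c.a.0 + c.(X + 0)))) + 0)) | ··c··> m2, ··c··> m3, ··c··> m4
  m2 = (a.0)\{a} | (no moves)
  m3 = (rec X. a.((c.a.0)\{a} + (c.a.0 + c.(X + 0)))) + 0 | ··a··> m1
  m4 = a.0 | ··a··> m5
  m5 = 0 | (no moves)
Reachable graph of Q (6 states):
  n0 = rec X. a.((c.a.0)\{a} + (c.(X + 0) + c.a.0)) | ··a··> n1
  n1 = (c.a.0)\{a} + (c.((rec X. a.((c.a.0)\{a} + (c.(X + 0) + c.a.0))) + 0) + c.a.0) | ··c··> n2, ··c··> n3, ··c··> n4
  n2 = (a.0)\{a} | (no moves)
  n3 = (rec X. a.((c.a.0)\{a} + (c.(X + 0) + c.a.0))) + 0 | ··a··> n1
  n4 = a.0 | ··a··> n5
  n5 = 0 | (no moves)
Bisimilarity quotient blocks:
  B0 = {m0, m3, n0, n3}
  B1 = {m1, n1}
  B2 = {m2, m5, n2, n5}
  B3 = {m4, n4}
m0 ∈ B0, n0 ∈ B0 → same block
Bisimilar ⇒ trace-equivalent.

traces(P) = traces(Q)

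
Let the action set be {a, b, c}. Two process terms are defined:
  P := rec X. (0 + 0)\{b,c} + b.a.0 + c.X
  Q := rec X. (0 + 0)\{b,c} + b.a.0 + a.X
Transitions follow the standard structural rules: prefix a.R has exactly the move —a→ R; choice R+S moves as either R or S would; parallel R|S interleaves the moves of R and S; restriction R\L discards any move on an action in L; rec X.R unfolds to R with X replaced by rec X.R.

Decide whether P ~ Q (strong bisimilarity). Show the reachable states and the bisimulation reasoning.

LTS(P): 3 reachable states
  p0 = rec X. (0 + 0)\{b,c} + b.a.0 + c.X | -b-> p1, -c-> p0
  p1 = a.0 | -a-> p2
  p2 = 0 | (no moves)
LTS(Q): 3 reachable states
  q0 = rec X. (0 + 0)\{b,c} + b.a.0 + a.X | -a-> q0, -b-> q1
  q1 = a.0 | -a-> q2
  q2 = 0 | (no moves)
Coarsest stable partition (strong bisimilarity classes):
  B0 = {p0}
  B1 = {p1, q1}
  B2 = {p2, q2}
  B3 = {q0}
p0 ∈ B0, q0 ∈ B3 → different blocks

P ≁ Q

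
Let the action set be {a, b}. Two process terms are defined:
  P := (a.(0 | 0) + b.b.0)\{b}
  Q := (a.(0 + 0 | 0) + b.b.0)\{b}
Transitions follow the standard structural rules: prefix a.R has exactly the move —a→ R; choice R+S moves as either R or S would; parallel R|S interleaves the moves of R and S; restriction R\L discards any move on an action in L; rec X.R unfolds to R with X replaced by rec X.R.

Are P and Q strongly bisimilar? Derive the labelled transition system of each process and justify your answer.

bisimilar

Reachable graph of P (2 states):
  p0 = (a.(0 | 0) + b.b.0)\{b} | --a--▸ p1
  p1 = (0 | 0)\{b} | (no moves)
Reachable graph of Q (2 states):
  q0 = (a.(0 + 0 | 0) + b.b.0)\{b} | --a--▸ q1
  q1 = (0 + 0 | 0)\{b} | (no moves)
Partition-refinement fixed point:
  B0 = {p0, q0}
  B1 = {p1, q1}
p0 ∈ B0, q0 ∈ B0 → same block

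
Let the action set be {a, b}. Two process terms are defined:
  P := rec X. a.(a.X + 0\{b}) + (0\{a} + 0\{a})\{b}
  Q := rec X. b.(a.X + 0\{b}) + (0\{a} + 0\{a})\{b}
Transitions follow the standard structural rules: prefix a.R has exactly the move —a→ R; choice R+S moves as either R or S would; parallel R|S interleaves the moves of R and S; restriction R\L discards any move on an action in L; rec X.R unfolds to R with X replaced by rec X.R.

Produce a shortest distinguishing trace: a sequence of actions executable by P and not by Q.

LTS(P): 2 reachable states
  p0 = rec X. a.(a.X + 0\{b}) + (0\{a} + 0\{a})\{b} has moves —a→ p1
  p1 = a.(rec X. a.(a.X + 0\{b}) + (0\{a} + 0\{a})\{b}) + 0\{b} has moves —a→ p0
LTS(Q): 2 reachable states
  q0 = rec X. b.(a.X + 0\{b}) + (0\{a} + 0\{a})\{b} has moves —b→ q1
  q1 = a.(rec X. b.(a.X + 0\{b}) + (0\{a} + 0\{a})\{b}) + 0\{b} has moves —a→ q0
Run σ = ⟨a⟩ on P: start {p0}
  [1] a ⇒ {p1}
  — P admits the full trace.
Run σ = ⟨a⟩ on Q: start {q0}
  [1] a ⇒ no successor for Q

a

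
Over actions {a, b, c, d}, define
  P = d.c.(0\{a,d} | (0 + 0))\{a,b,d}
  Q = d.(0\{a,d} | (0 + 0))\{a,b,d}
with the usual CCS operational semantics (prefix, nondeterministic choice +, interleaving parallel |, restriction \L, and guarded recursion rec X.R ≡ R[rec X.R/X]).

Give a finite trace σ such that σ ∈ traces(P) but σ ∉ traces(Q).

P's transition system — 3 states:
  m0 = d.c.(0\{a,d} | (0 + 0))\{a,b,d} | —d→ m1
  m1 = c.(0\{a,d} | (0 + 0))\{a,b,d} | —c→ m2
  m2 = (0\{a,d} | (0 + 0))\{a,b,d} | deadlocked
Q's transition system — 2 states:
  n0 = d.(0\{a,d} | (0 + 0))\{a,b,d} | —d→ n1
  n1 = (0\{a,d} | (0 + 0))\{a,b,d} | deadlocked
Run σ = ⟨dc⟩ on P: start {m0}
  [1] d ⇒ {m1}
  [2] c ⇒ {m2}
  P completes σ.
Run σ = ⟨dc⟩ on Q: start {n0}
  [1] d ⇒ {n1}
  [2] c ⇒ no successor for Q

dc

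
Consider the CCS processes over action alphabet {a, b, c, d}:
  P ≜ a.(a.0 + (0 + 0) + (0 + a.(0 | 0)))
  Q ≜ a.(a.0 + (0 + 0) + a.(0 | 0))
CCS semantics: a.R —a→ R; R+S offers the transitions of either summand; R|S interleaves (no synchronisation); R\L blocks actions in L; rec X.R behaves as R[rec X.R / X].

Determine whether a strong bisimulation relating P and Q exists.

P's transition system — 4 states:
  p0 = a.(a.0 + (0 + 0) + (0 + a.(0 | 0))) :: --a--▸ p1
  p1 = a.0 + (0 + 0) + (0 + a.(0 | 0)) :: --a--▸ p2, --a--▸ p3
  p2 = 0 :: ∅
  p3 = 0 | 0 :: ∅
Q's transition system — 4 states:
  q0 = a.(a.0 + (0 + 0) + a.(0 | 0)) :: --a--▸ q1
  q1 = a.0 + (0 + 0) + a.(0 | 0) :: --a--▸ q2, --a--▸ q3
  q2 = 0 :: ∅
  q3 = 0 | 0 :: ∅
Partition-refinement fixed point:
  B0 = {p0, q0}
  B1 = {p1, q1}
  B2 = {p2, p3, q2, q3}
p0 ∈ B0, q0 ∈ B0 → same block

YES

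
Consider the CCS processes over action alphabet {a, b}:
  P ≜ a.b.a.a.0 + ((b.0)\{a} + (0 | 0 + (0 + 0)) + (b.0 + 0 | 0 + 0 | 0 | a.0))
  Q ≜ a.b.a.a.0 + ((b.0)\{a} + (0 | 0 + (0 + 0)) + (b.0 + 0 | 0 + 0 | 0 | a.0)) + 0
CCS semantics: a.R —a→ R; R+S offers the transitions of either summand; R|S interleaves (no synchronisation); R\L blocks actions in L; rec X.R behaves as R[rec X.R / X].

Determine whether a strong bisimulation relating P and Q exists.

P ~ Q

LTS(P): 7 reachable states
  s0 = a.b.a.a.0 + ((b.0)\{a} + (0 | 0 + (0 + 0)) + (b.0 + 0 | 0 + 0 | 0 | a.0)) has moves —a→ s1, —a→ s2, —b→ s3, —b→ s4
  s1 = 0 | 0 | 0 has moves ·
  s2 = b.a.a.0 has moves —b→ s5
  s3 = 0 has moves ·
  s4 = 0\{a} has moves ·
  s5 = a.a.0 has moves —a→ s6
  s6 = a.0 has moves —a→ s3
LTS(Q): 7 reachable states
  t0 = a.b.a.a.0 + ((b.0)\{a} + (0 | 0 + (0 + 0)) + (b.0 + 0 | 0 + 0 | 0 | a.0)) + 0 has moves —a→ t1, —a→ t2, —b→ t3, —b→ t4
  t1 = 0 | 0 | 0 has moves ·
  t2 = b.a.a.0 has moves —b→ t5
  t3 = 0 has moves ·
  t4 = 0\{a} has moves ·
  t5 = a.a.0 has moves —a→ t6
  t6 = a.0 has moves —a→ t3
Bisimilarity quotient blocks:
  B0 = {s0, t0}
  B1 = {s1, s3, s4, t1, t3, t4}
  B2 = {s2, t2}
  B3 = {s5, t5}
  B4 = {s6, t6}
s0 ∈ B0, t0 ∈ B0 → same block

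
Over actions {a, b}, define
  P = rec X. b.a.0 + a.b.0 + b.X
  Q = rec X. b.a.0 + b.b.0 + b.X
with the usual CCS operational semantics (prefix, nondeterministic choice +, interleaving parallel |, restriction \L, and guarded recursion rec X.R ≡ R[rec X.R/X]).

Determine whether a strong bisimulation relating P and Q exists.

P's transition system — 4 states:
  s0 = rec X. b.a.0 + a.b.0 + b.X has moves --a--▸ s1, --b--▸ s0, --b--▸ s2
  s1 = b.0 has moves --b--▸ s3
  s2 = a.0 has moves --a--▸ s3
  s3 = 0 has moves deadlocked
Q's transition system — 4 states:
  t0 = rec X. b.a.0 + b.b.0 + b.X has moves --b--▸ t0, --b--▸ t1, --b--▸ t2
  t1 = a.0 has moves --a--▸ t3
  t2 = b.0 has moves --b--▸ t3
  t3 = 0 has moves deadlocked
Coarsest stable partition (strong bisimilarity classes):
  B0 = {s0}
  B1 = {s1, t2}
  B2 = {s3, t3}
  B3 = {s2, t1}
  B4 = {t0}
s0 ∈ B0, t0 ∈ B4 → different blocks

NO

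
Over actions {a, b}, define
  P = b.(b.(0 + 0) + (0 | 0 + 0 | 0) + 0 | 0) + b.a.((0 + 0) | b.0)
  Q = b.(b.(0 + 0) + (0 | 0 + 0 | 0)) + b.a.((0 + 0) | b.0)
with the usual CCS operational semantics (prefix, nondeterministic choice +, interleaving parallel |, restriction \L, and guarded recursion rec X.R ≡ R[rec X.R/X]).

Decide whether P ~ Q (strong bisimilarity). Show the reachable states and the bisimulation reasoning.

bisimilar

P's transition system — 6 states:
  p0 = b.(b.(0 + 0) + (0 | 0 + 0 | 0) + 0 | 0) + b.a.((0 + 0) | b.0) :: --b--▸ p1, --b--▸ p2
  p1 = a.((0 + 0) | b.0) :: --a--▸ p3
  p2 = b.(0 + 0) + (0 | 0 + 0 | 0) + 0 | 0 :: --b--▸ p4
  p3 = (0 + 0) | b.0 :: --b--▸ p5
  p4 = 0 + 0 :: deadlocked
  p5 = (0 + 0) | 0 :: deadlocked
Q's transition system — 6 states:
  q0 = b.(b.(0 + 0) + (0 | 0 + 0 | 0)) + b.a.((0 + 0) | b.0) :: --b--▸ q1, --b--▸ q2
  q1 = a.((0 + 0) | b.0) :: --a--▸ q3
  q2 = b.(0 + 0) + (0 | 0 + 0 | 0) :: --b--▸ q4
  q3 = (0 + 0) | b.0 :: --b--▸ q5
  q4 = 0 + 0 :: deadlocked
  q5 = (0 + 0) | 0 :: deadlocked
Bisimilarity quotient blocks:
  B0 = {p0, q0}
  B1 = {p1, q1}
  B2 = {p2, p3, q2, q3}
  B3 = {p4, p5, q4, q5}
p0 ∈ B0, q0 ∈ B0 → same block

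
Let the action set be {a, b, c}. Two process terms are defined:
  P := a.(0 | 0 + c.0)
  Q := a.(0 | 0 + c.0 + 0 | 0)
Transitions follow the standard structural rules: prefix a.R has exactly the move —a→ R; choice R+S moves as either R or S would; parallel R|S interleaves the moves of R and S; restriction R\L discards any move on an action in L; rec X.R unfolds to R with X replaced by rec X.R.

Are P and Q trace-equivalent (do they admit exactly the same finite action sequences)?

P's transition system — 3 states:
  u0 = a.(0 | 0 + c.0) ⊢ =a=> u1
  u1 = 0 | 0 + c.0 ⊢ =c=> u2
  u2 = 0 ⊢ stopped
Q's transition system — 3 states:
  v0 = a.(0 | 0 + c.0 + 0 | 0) ⊢ =a=> v1
  v1 = 0 | 0 + c.0 + 0 | 0 ⊢ =c=> v2
  v2 = 0 ⊢ stopped
Bisimilarity quotient blocks:
  B0 = {u0, v0}
  B1 = {u1, v1}
  B2 = {u2, v2}
u0 ∈ B0, v0 ∈ B0 → same block
Bisimilar ⇒ trace-equivalent.

traces(P) = traces(Q)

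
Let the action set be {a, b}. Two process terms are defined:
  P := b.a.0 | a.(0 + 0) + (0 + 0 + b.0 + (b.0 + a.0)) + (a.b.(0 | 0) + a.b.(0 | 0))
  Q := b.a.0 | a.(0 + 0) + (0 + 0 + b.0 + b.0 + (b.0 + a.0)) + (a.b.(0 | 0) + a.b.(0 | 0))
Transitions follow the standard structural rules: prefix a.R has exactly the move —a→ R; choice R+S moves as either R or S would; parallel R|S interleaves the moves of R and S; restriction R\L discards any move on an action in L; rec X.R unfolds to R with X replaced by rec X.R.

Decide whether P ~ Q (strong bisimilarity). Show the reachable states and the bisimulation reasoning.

P's transition system — 9 states:
  p0 = b.a.0 | a.(0 + 0) + (0 + 0 + b.0 + (b.0 + a.0)) + (a.b.(0 | 0) + a.b.(0 | 0)) has moves —a→ p1, —a→ p2, —a→ p3, —b→ p1, —b→ p4
  p1 = 0 has moves (no moves)
  p2 = b.(0 | 0) has moves —b→ p5
  p3 = b.a.0 | (0 + 0) has moves —b→ p6
  p4 = a.0 | a.(0 + 0) has moves —a→ p6, —a→ p7
  p5 = 0 | 0 has moves (no moves)
  p6 = a.0 | (0 + 0) has moves —a→ p8
  p7 = 0 | a.(0 + 0) has moves —a→ p8
  p8 = 0 | (0 + 0) has moves (no moves)
Q's transition system — 9 states:
  q0 = b.a.0 | a.(0 + 0) + (0 + 0 + b.0 + b.0 + (b.0 + a.0)) + (a.b.(0 | 0) + a.b.(0 | 0)) has moves —a→ q1, —a→ q2, —a→ q3, —b→ q1, —b→ q4
  q1 = 0 has moves (no moves)
  q2 = b.(0 | 0) has moves —b→ q5
  q3 = b.a.0 | (0 + 0) has moves —b→ q6
  q4 = a.0 | a.(0 + 0) has moves —a→ q6, —a→ q7
  q5 = 0 | 0 has moves (no moves)
  q6 = a.0 | (0 + 0) has moves —a→ q8
  q7 = 0 | a.(0 + 0) has moves —a→ q8
  q8 = 0 | (0 + 0) has moves (no moves)
Coarsest stable partition (strong bisimilarity classes):
  B0 = {p0, q0}
  B1 = {p1, p5, p8, q1, q5, q8}
  B2 = {p4, q4}
  B3 = {p6, p7, q6, q7}
  B4 = {p2, q2}
  B5 = {p3, q3}
p0 ∈ B0, q0 ∈ B0 → same block

P ~ Q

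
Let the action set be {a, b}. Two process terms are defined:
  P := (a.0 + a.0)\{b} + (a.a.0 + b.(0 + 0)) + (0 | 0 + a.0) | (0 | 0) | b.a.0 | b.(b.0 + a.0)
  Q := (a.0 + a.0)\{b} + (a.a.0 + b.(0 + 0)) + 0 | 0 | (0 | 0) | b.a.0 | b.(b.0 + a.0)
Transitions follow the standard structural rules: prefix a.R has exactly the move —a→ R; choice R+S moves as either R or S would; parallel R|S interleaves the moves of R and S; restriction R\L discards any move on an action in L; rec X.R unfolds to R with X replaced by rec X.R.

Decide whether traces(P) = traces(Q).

LTS(P): 22 reachable states
  m0 = (a.0 + a.0)\{b} + (a.a.0 + b.(0 + 0)) + (0 | 0 + a.0) | (0 | 0) | b.a.0 | b.(b.0 + a.0) has moves =a=> m1, =a=> m2, =a=> m3, =b=> m4, =b=> m5, =b=> m6
  m1 = 0 | (0 | 0) | b.a.0 | b.(b.0 + a.0) has moves =b=> m7, =b=> m8
  m2 = 0\{b} has moves ·
  m3 = a.0 has moves =a=> m9
  m4 = (0 | 0 + a.0) | (0 | 0) | a.0 | b.(b.0 + a.0) has moves =a=> m10, =a=> m7, =b=> m11
  m5 = (0 | 0 + a.0) | (0 | 0) | b.a.0 | (b.0 + a.0) has moves =a=> m12, =a=> m8, =b=> m11, =b=> m12
  m6 = 0 + 0 has moves ·
  m7 = 0 | (0 | 0) | a.0 | b.(b.0 + a.0) has moves =a=> m13, =b=> m14
  m8 = 0 | (0 | 0) | b.a.0 | (b.0 + a.0) has moves =a=> m15, =b=> m14, =b=> m15
  m9 = 0 has moves ·
  m10 = (0 | 0 + a.0) | (0 | 0) | 0 | b.(b.0 + a.0) has moves =a=> m13, =b=> m16
  m11 = (0 | 0 + a.0) | (0 | 0) | a.0 | (b.0 + a.0) has moves =a=> m14, =a=> m16, =a=> m17, =b=> m17
  m12 = (0 | 0 + a.0) | (0 | 0) | b.a.0 | 0 has moves =a=> m15, =b=> m17
  m13 = 0 | (0 | 0) | 0 | b.(b.0 + a.0) has moves =b=> m18
  m14 = 0 | (0 | 0) | a.0 | (b.0 + a.0) has moves =a=> m18, =a=> m19, =b=> m19
  m15 = 0 | (0 | 0) | b.a.0 | 0 has moves =b=> m19
  m16 = (0 | 0 + a.0) | (0 | 0) | 0 | (b.0 + a.0) has moves =a=> m18, =a=> m20, =b=> m20
  m17 = (0 | 0 + a.0) | (0 | 0) | a.0 | 0 has moves =a=> m19, =a=> m20
  m18 = 0 | (0 | 0) | 0 | (b.0 + a.0) has moves =a=> m21, =b=> m21
  m19 = 0 | (0 | 0) | a.0 | 0 has moves =a=> m21
  m20 = (0 | 0 + a.0) | (0 | 0) | 0 | 0 has moves =a=> m21
  m21 = 0 | (0 | 0) | 0 | 0 has moves ·
LTS(Q): 13 reachable states
  n0 = (a.0 + a.0)\{b} + (a.a.0 + b.(0 + 0)) + 0 | 0 | (0 | 0) | b.a.0 | b.(b.0 + a.0) has moves =a=> n1, =a=> n2, =b=> n3, =b=> n4, =b=> n5
  n1 = 0\{b} has moves ·
  n2 = a.0 has moves =a=> n6
  n3 = 0 + 0 has moves ·
  n4 = 0 | 0 | (0 | 0) | a.0 | b.(b.0 + a.0) has moves =a=> n7, =b=> n8
  n5 = 0 | 0 | (0 | 0) | b.a.0 | (b.0 + a.0) has moves =a=> n9, =b=> n8, =b=> n9
  n6 = 0 has moves ·
  n7 = 0 | 0 | (0 | 0) | 0 | b.(b.0 + a.0) has moves =b=> n10
  n8 = 0 | 0 | (0 | 0) | a.0 | (b.0 + a.0) has moves =a=> n10, =a=> n11, =b=> n11
  n9 = 0 | 0 | (0 | 0) | b.a.0 | 0 has moves =b=> n11
  n10 = 0 | 0 | (0 | 0) | 0 | (b.0 + a.0) has moves =a=> n12, =b=> n12
  n11 = 0 | 0 | (0 | 0) | a.0 | 0 has moves =a=> n12
  n12 = 0 | 0 | (0 | 0) | 0 | 0 has moves ·
Executing ab from P (initial set {m0}):
  [1] a ⇒ {m1, m2, m3}
  [2] b ⇒ {m7, m8}
  P completes σ.
Executing ab from Q (initial set {n0}):
  [1] a ⇒ {n1, n2}
  [2] b ⇒ ∅ (Q stuck)

traces(P) ≠ traces(Q) — witness ⟨ab⟩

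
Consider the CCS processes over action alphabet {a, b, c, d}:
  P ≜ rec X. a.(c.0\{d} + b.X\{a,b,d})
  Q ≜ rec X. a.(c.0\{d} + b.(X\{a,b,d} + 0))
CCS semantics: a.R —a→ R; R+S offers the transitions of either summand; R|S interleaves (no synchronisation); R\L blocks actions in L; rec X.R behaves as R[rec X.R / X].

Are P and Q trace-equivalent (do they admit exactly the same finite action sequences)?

traces(P) = traces(Q)

P's transition system — 4 states:
  m0 = rec X. a.(c.0\{d} + b.X\{a,b,d}) | -a-> m1
  m1 = c.0\{d} + b.(rec X. a.(c.0\{d} + b.X\{a,b,d}))\{a,b,d} | -b-> m2, -c-> m3
  m2 = (rec X. a.(c.0\{d} + b.X\{a,b,d}))\{a,b,d} | stopped
  m3 = 0\{d} | stopped
Q's transition system — 4 states:
  n0 = rec X. a.(c.0\{d} + b.(X\{a,b,d} + 0)) | -a-> n1
  n1 = c.0\{d} + b.((rec X. a.(c.0\{d} + b.(X\{a,b,d} + 0)))\{a,b,d} + 0) | -b-> n2, -c-> n3
  n2 = (rec X. a.(c.0\{d} + b.(X\{a,b,d} + 0)))\{a,b,d} + 0 | stopped
  n3 = 0\{d} | stopped
Bisimilarity quotient blocks:
  B0 = {m0, n0}
  B1 = {m1, n1}
  B2 = {m2, m3, n2, n3}
m0 ∈ B0, n0 ∈ B0 → same block
Bisimilar ⇒ trace-equivalent.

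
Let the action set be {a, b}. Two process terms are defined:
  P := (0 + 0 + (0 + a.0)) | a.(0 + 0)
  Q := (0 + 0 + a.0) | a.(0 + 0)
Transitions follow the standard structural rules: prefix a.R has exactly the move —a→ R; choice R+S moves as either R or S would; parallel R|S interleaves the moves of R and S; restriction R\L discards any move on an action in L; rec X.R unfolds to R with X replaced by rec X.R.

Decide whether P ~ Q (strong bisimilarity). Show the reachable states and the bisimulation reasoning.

P's transition system — 4 states:
  s0 = (0 + 0 + (0 + a.0)) | a.(0 + 0) :: —a→ s1, —a→ s2
  s1 = (0 + 0 + (0 + a.0)) | (0 + 0) :: —a→ s3
  s2 = 0 | a.(0 + 0) :: —a→ s3
  s3 = 0 | (0 + 0) :: deadlocked
Q's transition system — 4 states:
  t0 = (0 + 0 + a.0) | a.(0 + 0) :: —a→ t1, —a→ t2
  t1 = (0 + 0 + a.0) | (0 + 0) :: —a→ t3
  t2 = 0 | a.(0 + 0) :: —a→ t3
  t3 = 0 | (0 + 0) :: deadlocked
Bisimilarity quotient blocks:
  B0 = {s0, t0}
  B1 = {s1, s2, t1, t2}
  B2 = {s3, t3}
s0 ∈ B0, t0 ∈ B0 → same block

bisimilar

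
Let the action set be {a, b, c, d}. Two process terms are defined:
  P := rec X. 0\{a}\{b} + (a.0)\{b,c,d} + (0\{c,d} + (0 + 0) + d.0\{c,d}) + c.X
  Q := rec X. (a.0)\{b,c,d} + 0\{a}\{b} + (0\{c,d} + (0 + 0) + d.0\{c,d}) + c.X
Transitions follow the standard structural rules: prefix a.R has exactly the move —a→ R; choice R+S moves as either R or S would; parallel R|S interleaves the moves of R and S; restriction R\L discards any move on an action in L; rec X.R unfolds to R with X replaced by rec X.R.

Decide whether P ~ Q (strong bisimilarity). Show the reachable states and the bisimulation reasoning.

Reachable graph of P (3 states):
  m0 = rec X. 0\{a}\{b} + (a.0)\{b,c,d} + (0\{c,d} + (0 + 0) + d.0\{c,d}) + c.X ⊢ -a-> m1, -c-> m0, -d-> m2
  m1 = 0\{b,c,d} ⊢ (no moves)
  m2 = 0\{c,d} ⊢ (no moves)
Reachable graph of Q (3 states):
  n0 = rec X. (a.0)\{b,c,d} + 0\{a}\{b} + (0\{c,d} + (0 + 0) + d.0\{c,d}) + c.X ⊢ -a-> n1, -c-> n0, -d-> n2
  n1 = 0\{b,c,d} ⊢ (no moves)
  n2 = 0\{c,d} ⊢ (no moves)
Bisimilarity quotient blocks:
  B0 = {m0, n0}
  B1 = {m1, m2, n1, n2}
m0 ∈ B0, n0 ∈ B0 → same block

P ~ Q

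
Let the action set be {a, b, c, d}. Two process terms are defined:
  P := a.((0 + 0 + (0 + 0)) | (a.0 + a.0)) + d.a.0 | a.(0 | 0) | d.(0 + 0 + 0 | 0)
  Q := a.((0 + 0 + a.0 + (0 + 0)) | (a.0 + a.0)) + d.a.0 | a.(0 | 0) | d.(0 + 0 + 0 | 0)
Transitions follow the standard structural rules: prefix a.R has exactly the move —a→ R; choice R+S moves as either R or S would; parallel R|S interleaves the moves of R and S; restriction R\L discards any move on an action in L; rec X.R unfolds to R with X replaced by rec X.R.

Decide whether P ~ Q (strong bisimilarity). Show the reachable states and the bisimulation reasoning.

Reachable graph of P (14 states):
  s0 = a.((0 + 0 + (0 + 0)) | (a.0 + a.0)) + d.a.0 | a.(0 | 0) | d.(0 + 0 + 0 | 0) :: —a→ s1, —a→ s2, —d→ s3, —d→ s4
  s1 = (0 + 0 + (0 + 0)) | (a.0 + a.0) :: —a→ s5
  s2 = d.a.0 | (0 | 0) | d.(0 + 0 + 0 | 0) :: —d→ s6, —d→ s7
  s3 = a.0 | a.(0 | 0) | d.(0 + 0 + 0 | 0) :: —a→ s6, —a→ s8, —d→ s9
  s4 = d.a.0 | a.(0 | 0) | (0 + 0 + 0 | 0) :: —a→ s7, —d→ s9
  s5 = (0 + 0 + (0 + 0)) | 0 :: (no moves)
  s6 = a.0 | (0 | 0) | d.(0 + 0 + 0 | 0) :: —a→ s10, —d→ s11
  s7 = d.a.0 | (0 | 0) | (0 + 0 + 0 | 0) :: —d→ s11
  s8 = 0 | a.(0 | 0) | d.(0 + 0 + 0 | 0) :: —a→ s10, —d→ s12
  s9 = a.0 | a.(0 | 0) | (0 + 0 + 0 | 0) :: —a→ s11, —a→ s12
  s10 = 0 | (0 | 0) | d.(0 + 0 + 0 | 0) :: —d→ s13
  s11 = a.0 | (0 | 0) | (0 + 0 + 0 | 0) :: —a→ s13
  s12 = 0 | a.(0 | 0) | (0 + 0 + 0 | 0) :: —a→ s13
  s13 = 0 | (0 | 0) | (0 + 0 + 0 | 0) :: (no moves)
Reachable graph of Q (16 states):
  t0 = a.((0 + 0 + a.0 + (0 + 0)) | (a.0 + a.0)) + d.a.0 | a.(0 | 0) | d.(0 + 0 + 0 | 0) :: —a→ t1, —a→ t2, —d→ t3, —d→ t4
  t1 = (0 + 0 + a.0 + (0 + 0)) | (a.0 + a.0) :: —a→ t5, —a→ t6
  t2 = d.a.0 | (0 | 0) | d.(0 + 0 + 0 | 0) :: —d→ t7, —d→ t8
  t3 = a.0 | a.(0 | 0) | d.(0 + 0 + 0 | 0) :: —a→ t7, —a→ t9, —d→ t10
  t4 = d.a.0 | a.(0 | 0) | (0 + 0 + 0 | 0) :: —a→ t8, —d→ t10
  t5 = (0 + 0 + a.0 + (0 + 0)) | 0 :: —a→ t11
  t6 = 0 | (a.0 + a.0) :: —a→ t11
  t7 = a.0 | (0 | 0) | d.(0 + 0 + 0 | 0) :: —a→ t12, —d→ t13
  t8 = d.a.0 | (0 | 0) | (0 + 0 + 0 | 0) :: —d→ t13
  t9 = 0 | a.(0 | 0) | d.(0 + 0 + 0 | 0) :: —a→ t12, —d→ t14
  t10 = a.0 | a.(0 | 0) | (0 + 0 + 0 | 0) :: —a→ t13, —a→ t14
  t11 = 0 | 0 :: (no moves)
  t12 = 0 | (0 | 0) | d.(0 + 0 + 0 | 0) :: —d→ t15
  t13 = a.0 | (0 | 0) | (0 + 0 + 0 | 0) :: —a→ t15
  t14 = 0 | a.(0 | 0) | (0 + 0 + 0 | 0) :: —a→ t15
  t15 = 0 | (0 | 0) | (0 + 0 + 0 | 0) :: (no moves)
Coarsest stable partition (strong bisimilarity classes):
  B0 = {s0}
  B1 = {s4, t4}
  B2 = {s9, t1, t10}
  B3 = {s1, s11, s12, t13, t14, t5, t6}
  B4 = {s13, s5, t11, t15}
  B5 = {s7, t8}
  B6 = {s3, t3}
  B7 = {s6, s8, t7, t9}
  B8 = {s10, t12}
  B9 = {s2, t2}
  B10 = {t0}
s0 ∈ B0, t0 ∈ B10 → different blocks

NO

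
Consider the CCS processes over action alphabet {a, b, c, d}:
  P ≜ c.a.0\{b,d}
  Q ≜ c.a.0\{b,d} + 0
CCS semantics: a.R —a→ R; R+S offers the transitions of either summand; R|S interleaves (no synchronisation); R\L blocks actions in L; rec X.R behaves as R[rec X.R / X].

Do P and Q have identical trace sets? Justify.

YES

P's transition system — 3 states:
  u0 = c.a.0\{b,d} → --c--▸ u1
  u1 = a.0\{b,d} → --a--▸ u2
  u2 = 0\{b,d} → stopped
Q's transition system — 3 states:
  v0 = c.a.0\{b,d} + 0 → --c--▸ v1
  v1 = a.0\{b,d} → --a--▸ v2
  v2 = 0\{b,d} → stopped
Coarsest stable partition (strong bisimilarity classes):
  B0 = {u0, v0}
  B1 = {u1, v1}
  B2 = {u2, v2}
u0 ∈ B0, v0 ∈ B0 → same block
Bisimilar ⇒ trace-equivalent.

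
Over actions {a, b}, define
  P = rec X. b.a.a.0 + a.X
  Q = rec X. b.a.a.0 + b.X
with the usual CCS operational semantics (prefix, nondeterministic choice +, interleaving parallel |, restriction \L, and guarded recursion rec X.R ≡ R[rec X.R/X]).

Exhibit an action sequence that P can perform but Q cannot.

a

P's transition system — 4 states:
  s0 = rec X. b.a.a.0 + a.X :: =a=> s0, =b=> s1
  s1 = a.a.0 :: =a=> s2
  s2 = a.0 :: =a=> s3
  s3 = 0 :: deadlocked
Q's transition system — 4 states:
  t0 = rec X. b.a.a.0 + b.X :: =b=> t0, =b=> t1
  t1 = a.a.0 :: =a=> t2
  t2 = a.0 :: =a=> t3
  t3 = 0 :: deadlocked
Run σ = ⟨a⟩ on P: start {s0}
  after a @ step 1: {s0}
  ✓ P
Run σ = ⟨a⟩ on Q: start {t0}
  after a @ step 1: ∅  — Q cannot continue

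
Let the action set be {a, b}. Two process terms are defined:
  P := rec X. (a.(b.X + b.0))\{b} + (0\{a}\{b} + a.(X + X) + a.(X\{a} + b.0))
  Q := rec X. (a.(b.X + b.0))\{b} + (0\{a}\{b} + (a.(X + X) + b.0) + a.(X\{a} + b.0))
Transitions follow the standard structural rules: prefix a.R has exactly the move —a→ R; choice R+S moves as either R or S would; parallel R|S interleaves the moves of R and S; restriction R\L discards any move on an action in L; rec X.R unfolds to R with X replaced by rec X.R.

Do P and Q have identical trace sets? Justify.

trace-distinct — witness ⟨b⟩

LTS(P): 5 reachable states
  m0 = rec X. (a.(b.X + b.0))\{b} + (0\{a}\{b} + a.(X + X) + a.(X\{a} + b.0)) ⊢ —a→ m1, —a→ m2, —a→ m3
  m1 = (b.(rec X. (a.(b.X + b.0))\{b} + (0\{a}\{b} + a.(X + X) + a.(X\{a} + b.0))) + b.0)\{b} ⊢ ·
  m2 = (rec X. (a.(b.X + b.0))\{b} + (0\{a}\{b} + a.(X + X) + a.(X\{a} + b.0))) + (rec X. (a.(b.X + b.0))\{b} + (0\{a}\{b} + a.(X + X) + a.(X\{a} + b.0))) ⊢ —a→ m1, —a→ m2, —a→ m3
  m3 = (rec X. (a.(b.X + b.0))\{b} + (0\{a}\{b} + a.(X + X) + a.(X\{a} + b.0)))\{a} + b.0 ⊢ —b→ m4
  m4 = 0 ⊢ ·
LTS(Q): 6 reachable states
  n0 = rec X. (a.(b.X + b.0))\{b} + (0\{a}\{b} + (a.(X + X) + b.0) + a.(X\{a} + b.0)) ⊢ —a→ n1, —a→ n2, —a→ n3, —b→ n4
  n1 = (b.(rec X. (a.(b.X + b.0))\{b} + (0\{a}\{b} + (a.(X + X) + b.0) + a.(X\{a} + b.0))) + b.0)\{b} ⊢ ·
  n2 = (rec X. (a.(b.X + b.0))\{b} + (0\{a}\{b} + (a.(X + X) + b.0) + a.(X\{a} + b.0))) + (rec X. (a.(b.X + b.0))\{b} + (0\{a}\{b} + (a.(X + X) + b.0) + a.(X\{a} + b.0))) ⊢ —a→ n1, —a→ n2, —a→ n3, —b→ n4
  n3 = (rec X. (a.(b.X + b.0))\{b} + (0\{a}\{b} + (a.(X + X) + b.0) + a.(X\{a} + b.0)))\{a} + b.0 ⊢ —b→ n4, —b→ n5
  n4 = 0 ⊢ ·
  n5 = 0\{a} ⊢ ·
Trace ⟨b⟩ through Q, begin at {n0}:
  step 1 (b): {n4}
  Q completes σ.
Trace ⟨b⟩ through P, begin at {m0}:
  step 1 (b): ∅ (P stuck)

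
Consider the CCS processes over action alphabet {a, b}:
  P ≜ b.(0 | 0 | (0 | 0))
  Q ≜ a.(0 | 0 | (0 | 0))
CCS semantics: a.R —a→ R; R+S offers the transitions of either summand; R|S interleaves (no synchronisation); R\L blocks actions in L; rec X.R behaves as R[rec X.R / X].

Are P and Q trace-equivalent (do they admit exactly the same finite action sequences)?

Reachable graph of P (2 states):
  m0 = b.(0 | 0 | (0 | 0)) has moves ··b··> m1
  m1 = 0 | 0 | (0 | 0) has moves (no moves)
Reachable graph of Q (2 states):
  n0 = a.(0 | 0 | (0 | 0)) has moves ··a··> n1
  n1 = 0 | 0 | (0 | 0) has moves (no moves)
Trace ⟨b⟩ through P, begin at {m0}:
  [1] b ⇒ {m1}
  P completes σ.
Trace ⟨b⟩ through Q, begin at {n0}:
  [1] b ⇒ no successor for Q

NO — witness ⟨b⟩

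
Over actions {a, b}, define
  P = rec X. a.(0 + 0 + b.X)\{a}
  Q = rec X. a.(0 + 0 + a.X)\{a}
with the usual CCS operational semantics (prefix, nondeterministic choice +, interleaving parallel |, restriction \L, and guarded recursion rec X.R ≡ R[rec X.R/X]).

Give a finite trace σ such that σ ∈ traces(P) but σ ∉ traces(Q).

ab

LTS(P): 3 reachable states
  u0 = rec X. a.(0 + 0 + b.X)\{a} has moves ··a··> u1
  u1 = (0 + 0 + b.(rec X. a.(0 + 0 + b.X)\{a}))\{a} has moves ··b··> u2
  u2 = (rec X. a.(0 + 0 + b.X)\{a})\{a} has moves (no moves)
LTS(Q): 2 reachable states
  v0 = rec X. a.(0 + 0 + a.X)\{a} has moves ··a··> v1
  v1 = (0 + 0 + a.(rec X. a.(0 + 0 + a.X)\{a}))\{a} has moves (no moves)
Trace ⟨ab⟩ through P, begin at {u0}:
  after a @ step 1: {u1}
  after b @ step 2: {u2}
  — P admits the full trace.
Trace ⟨ab⟩ through Q, begin at {v0}:
  after a @ step 1: {v1}
  after b @ step 2: ∅  — Q cannot continue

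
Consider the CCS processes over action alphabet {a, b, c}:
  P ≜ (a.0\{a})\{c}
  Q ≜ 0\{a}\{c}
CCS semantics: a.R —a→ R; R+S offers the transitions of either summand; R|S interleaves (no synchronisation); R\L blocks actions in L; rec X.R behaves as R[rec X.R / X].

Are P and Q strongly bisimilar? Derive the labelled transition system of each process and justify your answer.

Reachable graph of P (2 states):
  p0 = (a.0\{a})\{c} ⊢ —a→ p1
  p1 = 0\{a}\{c} ⊢ (no moves)
Reachable graph of Q (1 states):
  q0 = 0\{a}\{c} ⊢ (no moves)
Partition-refinement fixed point:
  B0 = {p0}
  B1 = {p1, q0}
p0 ∈ B0, q0 ∈ B1 → different blocks

NO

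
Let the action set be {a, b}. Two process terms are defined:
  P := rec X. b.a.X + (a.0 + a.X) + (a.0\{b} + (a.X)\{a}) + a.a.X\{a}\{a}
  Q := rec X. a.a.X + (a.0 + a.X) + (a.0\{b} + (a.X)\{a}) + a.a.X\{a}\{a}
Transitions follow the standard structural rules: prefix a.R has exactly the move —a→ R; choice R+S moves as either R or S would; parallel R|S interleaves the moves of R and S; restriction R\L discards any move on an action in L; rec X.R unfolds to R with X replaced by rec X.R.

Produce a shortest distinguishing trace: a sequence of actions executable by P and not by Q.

b

P's transition system — 7 states:
  s0 = rec X. b.a.X + (a.0 + a.X) + (a.0\{b} + (a.X)\{a}) + a.a.X\{a}\{a} ⊢ —a→ s0, —a→ s1, —a→ s2, —a→ s3, —b→ s4
  s1 = 0 ⊢ (no moves)
  s2 = 0\{b} ⊢ (no moves)
  s3 = a.(rec X. b.a.X + (a.0 + a.X) + (a.0\{b} + (a.X)\{a}) + a.a.X\{a}\{a})\{a}\{a} ⊢ —a→ s5
  s4 = a.(rec X. b.a.X + (a.0 + a.X) + (a.0\{b} + (a.X)\{a}) + a.a.X\{a}\{a}) ⊢ —a→ s0
  s5 = (rec X. b.a.X + (a.0 + a.X) + (a.0\{b} + (a.X)\{a}) + a.a.X\{a}\{a})\{a}\{a} ⊢ —b→ s6
  s6 = (a.(rec X. b.a.X + (a.0 + a.X) + (a.0\{b} + (a.X)\{a}) + a.a.X\{a}\{a}))\{a}\{a} ⊢ (no moves)
Q's transition system — 6 states:
  t0 = rec X. a.a.X + (a.0 + a.X) + (a.0\{b} + (a.X)\{a}) + a.a.X\{a}\{a} ⊢ —a→ t0, —a→ t1, —a→ t2, —a→ t3, —a→ t4
  t1 = 0 ⊢ (no moves)
  t2 = 0\{b} ⊢ (no moves)
  t3 = a.(rec X. a.a.X + (a.0 + a.X) + (a.0\{b} + (a.X)\{a}) + a.a.X\{a}\{a}) ⊢ —a→ t0
  t4 = a.(rec X. a.a.X + (a.0 + a.X) + (a.0\{b} + (a.X)\{a}) + a.a.X\{a}\{a})\{a}\{a} ⊢ —a→ t5
  t5 = (rec X. a.a.X + (a.0 + a.X) + (a.0\{b} + (a.X)\{a}) + a.a.X\{a}\{a})\{a}\{a} ⊢ (no moves)
Trace ⟨b⟩ through P, begin at {s0}:
  [1] b ⇒ {s4}
  ✓ P
Trace ⟨b⟩ through Q, begin at {t0}:
  [1] b ⇒ no successor for Q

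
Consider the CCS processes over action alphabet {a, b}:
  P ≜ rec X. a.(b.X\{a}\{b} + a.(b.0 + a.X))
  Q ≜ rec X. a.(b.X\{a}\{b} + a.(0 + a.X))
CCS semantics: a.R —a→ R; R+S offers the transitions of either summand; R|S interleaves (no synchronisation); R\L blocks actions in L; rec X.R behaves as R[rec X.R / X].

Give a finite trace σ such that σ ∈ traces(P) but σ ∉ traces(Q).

Reachable graph of P (5 states):
  p0 = rec X. a.(b.X\{a}\{b} + a.(b.0 + a.X)) has moves -a-> p1
  p1 = b.(rec X. a.(b.X\{a}\{b} + a.(b.0 + a.X)))\{a}\{b} + a.(b.0 + a.(rec X. a.(b.X\{a}\{b} + a.(b.0 + a.X)))) has moves -a-> p2, -b-> p3
  p2 = b.0 + a.(rec X. a.(b.X\{a}\{b} + a.(b.0 + a.X))) has moves -a-> p0, -b-> p4
  p3 = (rec X. a.(b.X\{a}\{b} + a.(b.0 + a.X)))\{a}\{b} has moves (no moves)
  p4 = 0 has moves (no moves)
Reachable graph of Q (4 states):
  q0 = rec X. a.(b.X\{a}\{b} + a.(0 + a.X)) has moves -a-> q1
  q1 = b.(rec X. a.(b.X\{a}\{b} + a.(0 + a.X)))\{a}\{b} + a.(0 + a.(rec X. a.(b.X\{a}\{b} + a.(0 + a.X)))) has moves -a-> q2, -b-> q3
  q2 = 0 + a.(rec X. a.(b.X\{a}\{b} + a.(0 + a.X))) has moves -a-> q0
  q3 = (rec X. a.(b.X\{a}\{b} + a.(0 + a.X)))\{a}\{b} has moves (no moves)
Executing aab from P (initial set {p0}):
  step 1 (a): {p1}
  step 2 (a): {p2}
  step 3 (b): {p4}
  P completes σ.
Executing aab from Q (initial set {q0}):
  step 1 (a): {q1}
  step 2 (a): {q2}
  step 3 (b): ∅ (Q stuck)

aab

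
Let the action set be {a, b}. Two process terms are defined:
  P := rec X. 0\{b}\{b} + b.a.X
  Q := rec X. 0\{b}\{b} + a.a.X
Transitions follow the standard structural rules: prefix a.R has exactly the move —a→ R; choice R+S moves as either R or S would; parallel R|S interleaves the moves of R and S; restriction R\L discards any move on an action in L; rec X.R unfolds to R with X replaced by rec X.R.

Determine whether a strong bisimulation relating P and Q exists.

not bisimilar

P's transition system — 2 states:
  m0 = rec X. 0\{b}\{b} + b.a.X → —b→ m1
  m1 = a.(rec X. 0\{b}\{b} + b.a.X) → —a→ m0
Q's transition system — 2 states:
  n0 = rec X. 0\{b}\{b} + a.a.X → —a→ n1
  n1 = a.(rec X. 0\{b}\{b} + a.a.X) → —a→ n0
Partition-refinement fixed point:
  B0 = {m0}
  B1 = {m1}
  B2 = {n0, n1}
m0 ∈ B0, n0 ∈ B2 → different blocks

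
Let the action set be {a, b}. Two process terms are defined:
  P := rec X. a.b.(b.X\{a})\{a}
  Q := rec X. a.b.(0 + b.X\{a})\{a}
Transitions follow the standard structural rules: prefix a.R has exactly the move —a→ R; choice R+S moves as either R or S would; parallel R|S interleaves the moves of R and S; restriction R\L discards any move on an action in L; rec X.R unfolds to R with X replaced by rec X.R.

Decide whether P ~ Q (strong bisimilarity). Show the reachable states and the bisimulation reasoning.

bisimilar

P's transition system — 4 states:
  s0 = rec X. a.b.(b.X\{a})\{a} :: --a--▸ s1
  s1 = b.(b.(rec X. a.b.(b.X\{a})\{a})\{a})\{a} :: --b--▸ s2
  s2 = (b.(rec X. a.b.(b.X\{a})\{a})\{a})\{a} :: --b--▸ s3
  s3 = (rec X. a.b.(b.X\{a})\{a})\{a}\{a} :: (no moves)
Q's transition system — 4 states:
  t0 = rec X. a.b.(0 + b.X\{a})\{a} :: --a--▸ t1
  t1 = b.(0 + b.(rec X. a.b.(0 + b.X\{a})\{a})\{a})\{a} :: --b--▸ t2
  t2 = (0 + b.(rec X. a.b.(0 + b.X\{a})\{a})\{a})\{a} :: --b--▸ t3
  t3 = (rec X. a.b.(0 + b.X\{a})\{a})\{a}\{a} :: (no moves)
Partition-refinement fixed point:
  B0 = {s0, t0}
  B1 = {s1, t1}
  B2 = {s2, t2}
  B3 = {s3, t3}
s0 ∈ B0, t0 ∈ B0 → same block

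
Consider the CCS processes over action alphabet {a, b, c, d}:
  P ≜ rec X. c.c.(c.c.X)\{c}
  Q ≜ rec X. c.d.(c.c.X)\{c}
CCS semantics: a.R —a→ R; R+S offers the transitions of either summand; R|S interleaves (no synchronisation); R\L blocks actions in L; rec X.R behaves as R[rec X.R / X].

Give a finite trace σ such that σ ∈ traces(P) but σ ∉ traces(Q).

cc

Reachable graph of P (3 states):
  s0 = rec X. c.c.(c.c.X)\{c} | -c-> s1
  s1 = c.(c.c.(rec X. c.c.(c.c.X)\{c}))\{c} | -c-> s2
  s2 = (c.c.(rec X. c.c.(c.c.X)\{c}))\{c} | stopped
Reachable graph of Q (3 states):
  t0 = rec X. c.d.(c.c.X)\{c} | -c-> t1
  t1 = d.(c.c.(rec X. c.d.(c.c.X)\{c}))\{c} | -d-> t2
  t2 = (c.c.(rec X. c.d.(c.c.X)\{c}))\{c} | stopped
Trace ⟨cc⟩ through P, begin at {s0}:
  [1] c ⇒ {s1}
  [2] c ⇒ {s2}
  P completes σ.
Trace ⟨cc⟩ through Q, begin at {t0}:
  [1] c ⇒ {t1}
  [2] c ⇒ no successor for Q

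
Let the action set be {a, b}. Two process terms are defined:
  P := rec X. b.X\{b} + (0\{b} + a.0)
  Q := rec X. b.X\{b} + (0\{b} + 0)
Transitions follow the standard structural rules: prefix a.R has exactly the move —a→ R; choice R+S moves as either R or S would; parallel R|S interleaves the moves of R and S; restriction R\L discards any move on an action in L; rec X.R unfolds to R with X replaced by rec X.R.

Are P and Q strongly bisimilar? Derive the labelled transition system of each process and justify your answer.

NO

LTS(P): 4 reachable states
  p0 = rec X. b.X\{b} + (0\{b} + a.0) :: —a→ p1, —b→ p2
  p1 = 0 :: ·
  p2 = (rec X. b.X\{b} + (0\{b} + a.0))\{b} :: —a→ p3
  p3 = 0\{b} :: ·
LTS(Q): 2 reachable states
  q0 = rec X. b.X\{b} + (0\{b} + 0) :: —b→ q1
  q1 = (rec X. b.X\{b} + (0\{b} + 0))\{b} :: ·
Bisimilarity quotient blocks:
  B0 = {p0}
  B1 = {p1, p3, q1}
  B2 = {p2}
  B3 = {q0}
p0 ∈ B0, q0 ∈ B3 → different blocks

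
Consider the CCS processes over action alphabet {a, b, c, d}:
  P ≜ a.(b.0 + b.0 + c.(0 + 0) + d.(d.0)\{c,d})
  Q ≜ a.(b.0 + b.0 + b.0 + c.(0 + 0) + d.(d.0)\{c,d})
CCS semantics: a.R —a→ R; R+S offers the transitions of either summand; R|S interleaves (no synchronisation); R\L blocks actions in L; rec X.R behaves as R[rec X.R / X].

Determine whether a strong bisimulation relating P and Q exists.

Reachable graph of P (5 states):
  u0 = a.(b.0 + b.0 + c.(0 + 0) + d.(d.0)\{c,d}) → —a→ u1
  u1 = b.0 + b.0 + c.(0 + 0) + d.(d.0)\{c,d} → —b→ u2, —c→ u3, —d→ u4
  u2 = 0 → deadlocked
  u3 = 0 + 0 → deadlocked
  u4 = (d.0)\{c,d} → deadlocked
Reachable graph of Q (5 states):
  v0 = a.(b.0 + b.0 + b.0 + c.(0 + 0) + d.(d.0)\{c,d}) → —a→ v1
  v1 = b.0 + b.0 + b.0 + c.(0 + 0) + d.(d.0)\{c,d} → —b→ v2, —c→ v3, —d→ v4
  v2 = 0 → deadlocked
  v3 = 0 + 0 → deadlocked
  v4 = (d.0)\{c,d} → deadlocked
Partition-refinement fixed point:
  B0 = {u0, v0}
  B1 = {u1, v1}
  B2 = {u2, u3, u4, v2, v3, v4}
u0 ∈ B0, v0 ∈ B0 → same block

YES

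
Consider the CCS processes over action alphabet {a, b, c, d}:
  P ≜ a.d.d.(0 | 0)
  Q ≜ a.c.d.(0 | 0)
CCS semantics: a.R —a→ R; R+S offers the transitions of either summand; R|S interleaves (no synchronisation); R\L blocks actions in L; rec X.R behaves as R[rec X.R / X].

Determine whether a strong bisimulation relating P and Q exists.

not bisimilar

Reachable graph of P (4 states):
  s0 = a.d.d.(0 | 0) | -a-> s1
  s1 = d.d.(0 | 0) | -d-> s2
  s2 = d.(0 | 0) | -d-> s3
  s3 = 0 | 0 | ·
Reachable graph of Q (4 states):
  t0 = a.c.d.(0 | 0) | -a-> t1
  t1 = c.d.(0 | 0) | -c-> t2
  t2 = d.(0 | 0) | -d-> t3
  t3 = 0 | 0 | ·
Coarsest stable partition (strong bisimilarity classes):
  B0 = {s0}
  B1 = {s1}
  B2 = {s2, t2}
  B3 = {s3, t3}
  B4 = {t0}
  B5 = {t1}
s0 ∈ B0, t0 ∈ B4 → different blocks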